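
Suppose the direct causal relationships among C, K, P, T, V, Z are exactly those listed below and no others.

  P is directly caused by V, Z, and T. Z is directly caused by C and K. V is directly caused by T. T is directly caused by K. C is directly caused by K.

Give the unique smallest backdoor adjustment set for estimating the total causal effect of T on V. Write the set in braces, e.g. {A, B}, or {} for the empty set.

Variables eligible for adjustment (non-descendants of T, excluding T and V): {C, K, Z}.
Backdoor paths from T to V:
  P1: T <- K -> C -> Z -> P <- V
  P2: T <- K -> Z -> P <- V
Each backdoor path contains an unconditioned collider, so every path is already blocked with the empty conditioning set:
  P1: blocked at collider P (neither it nor any descendant is in the conditioning set).
  P2: blocked at collider P (neither it nor any descendant is in the conditioning set).
The empty set is therefore the unique smallest valid set.

{}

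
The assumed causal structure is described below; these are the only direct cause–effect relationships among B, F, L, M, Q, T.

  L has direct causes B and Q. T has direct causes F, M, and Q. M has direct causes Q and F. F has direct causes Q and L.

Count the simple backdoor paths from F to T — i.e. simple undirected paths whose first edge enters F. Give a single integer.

4

A backdoor path from F to T is any simple undirected path whose first edge points into F (i.e. leaves F via a parent).
Parents of F: {L, Q}.
Enumerating:
  P1: F <- Q -> M -> T
  P2: F <- Q -> T
  P3: F <- L <- Q -> M -> T
  P4: F <- L <- Q -> T
That exhausts the simple backdoor paths. Count: 4.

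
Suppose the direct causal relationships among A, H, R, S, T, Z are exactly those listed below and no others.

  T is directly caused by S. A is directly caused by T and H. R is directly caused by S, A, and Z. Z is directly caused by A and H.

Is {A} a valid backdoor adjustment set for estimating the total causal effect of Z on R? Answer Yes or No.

Backdoor paths from Z to R (paths whose first edge points into Z):
  P1: Z <- H -> A <- T <- S -> R
  P2: Z <- H -> A -> R
  P3: Z <- A <- T <- S -> R
  P4: Z <- A -> R
Condition 1 (no descendant of Z in the set): holds — descendants of Z are {R}; none are in {A}.
Condition 2 (every backdoor path blocked by {A}):
  P1: open — collider(s) A are conditioned on (or have a conditioned descendant) and no non-collider on the path is in the set.
  P2: blocked at chain node A ∈ conditioning set.
  P3: blocked at chain node A ∈ conditioning set.
  P4: blocked at fork node A ∈ conditioning set.
{A} does not satisfy the backdoor criterion.

No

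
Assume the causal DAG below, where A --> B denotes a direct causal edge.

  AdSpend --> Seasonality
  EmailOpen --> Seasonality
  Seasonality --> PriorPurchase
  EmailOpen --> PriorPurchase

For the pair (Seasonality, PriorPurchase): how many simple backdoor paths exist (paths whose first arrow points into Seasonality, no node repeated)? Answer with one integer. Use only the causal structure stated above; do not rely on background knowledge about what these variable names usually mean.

A backdoor path from Seasonality to PriorPurchase is any simple undirected path whose first edge points into Seasonality (i.e. leaves Seasonality via a parent).
Parents of Seasonality: {AdSpend, EmailOpen}.
Enumerating:
  P1: Seasonality <- EmailOpen -> PriorPurchase
That exhausts the simple backdoor paths. Count: 1.

1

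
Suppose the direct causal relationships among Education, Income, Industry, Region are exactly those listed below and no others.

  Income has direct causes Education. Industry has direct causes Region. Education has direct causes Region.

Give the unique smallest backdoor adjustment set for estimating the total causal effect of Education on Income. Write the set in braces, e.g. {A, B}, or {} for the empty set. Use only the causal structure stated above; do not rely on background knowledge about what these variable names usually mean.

{}

Variables eligible for adjustment (non-descendants of Education, excluding Education and Income): {Industry, Region}.
Backdoor paths from Education to Income:
  (none)
With no backdoor paths the empty set already satisfies the criterion, and it is trivially minimal.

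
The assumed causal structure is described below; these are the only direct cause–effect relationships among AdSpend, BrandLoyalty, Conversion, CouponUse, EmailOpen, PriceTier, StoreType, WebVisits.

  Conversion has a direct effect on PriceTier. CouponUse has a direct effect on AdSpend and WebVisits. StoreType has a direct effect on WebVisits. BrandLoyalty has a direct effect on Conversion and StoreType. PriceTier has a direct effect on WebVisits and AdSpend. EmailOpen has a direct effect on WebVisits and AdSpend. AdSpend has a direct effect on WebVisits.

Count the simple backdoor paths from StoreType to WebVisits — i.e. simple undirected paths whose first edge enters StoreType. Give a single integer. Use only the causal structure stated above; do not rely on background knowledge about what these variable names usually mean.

4

A backdoor path from StoreType to WebVisits is any simple undirected path whose first edge points into StoreType (i.e. leaves StoreType via a parent).
Parents of StoreType: {BrandLoyalty}.
Enumerating:
  P1: StoreType <- BrandLoyalty -> Conversion -> PriceTier -> AdSpend <- EmailOpen -> WebVisits
  P2: StoreType <- BrandLoyalty -> Conversion -> PriceTier -> AdSpend <- CouponUse -> WebVisits
  P3: StoreType <- BrandLoyalty -> Conversion -> PriceTier -> AdSpend -> WebVisits
  P4: StoreType <- BrandLoyalty -> Conversion -> PriceTier -> WebVisits
That exhausts the simple backdoor paths. Count: 4.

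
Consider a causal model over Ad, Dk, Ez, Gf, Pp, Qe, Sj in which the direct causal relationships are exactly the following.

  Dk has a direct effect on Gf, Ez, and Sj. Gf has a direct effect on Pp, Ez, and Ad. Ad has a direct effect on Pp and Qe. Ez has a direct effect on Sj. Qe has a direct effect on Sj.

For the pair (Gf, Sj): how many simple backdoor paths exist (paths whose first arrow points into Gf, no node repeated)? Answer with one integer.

2

A backdoor path from Gf to Sj is any simple undirected path whose first edge points into Gf (i.e. leaves Gf via a parent).
Parents of Gf: {Dk}.
Enumerating:
  P1: Gf <- Dk -> Ez -> Sj
  P2: Gf <- Dk -> Sj
That exhausts the simple backdoor paths. Count: 2.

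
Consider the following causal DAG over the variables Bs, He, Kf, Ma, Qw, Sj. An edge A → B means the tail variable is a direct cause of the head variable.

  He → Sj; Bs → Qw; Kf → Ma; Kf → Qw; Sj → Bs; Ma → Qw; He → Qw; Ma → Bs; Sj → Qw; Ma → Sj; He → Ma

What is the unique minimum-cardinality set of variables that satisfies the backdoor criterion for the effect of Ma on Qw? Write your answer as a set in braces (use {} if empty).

Variables eligible for adjustment (non-descendants of Ma, excluding Ma and Qw): {He, Kf}.
Backdoor paths from Ma to Qw:
  P1: Ma <- Kf -> Qw
  P2: Ma <- He -> Sj -> Bs -> Qw
  P3: Ma <- He -> Sj -> Qw
  P4: Ma <- He -> Qw
The empty set is not sufficient: P1 (Ma <- Kf -> Qw) has no collider blocking it and no conditioned non-collider, so it is open.
Try {He, Kf}:
  P1: blocked at fork node Kf ∈ conditioning set.
  P2: blocked at fork node He ∈ conditioning set.
  P3: blocked at fork node He ∈ conditioning set.
  P4: blocked at fork node He ∈ conditioning set.
{He, Kf} contains no descendant of Ma and blocks every backdoor path.
Every element of {He, Kf} is needed (dropping He leaves P2 open; dropping Kf leaves P1 open), so no proper subset is valid.
Among all size-2 subsets of the eligible variables, only {He, Kf} blocks every backdoor path, so it is the unique smallest valid adjustment set.

{He, Kf}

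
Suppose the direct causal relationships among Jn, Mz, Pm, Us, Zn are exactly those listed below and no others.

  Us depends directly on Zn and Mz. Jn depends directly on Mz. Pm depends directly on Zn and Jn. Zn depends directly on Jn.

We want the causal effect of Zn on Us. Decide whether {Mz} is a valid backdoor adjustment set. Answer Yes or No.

Yes

Backdoor paths from Zn to Us (paths whose first edge points into Zn):
  P1: Zn <- Jn <- Mz -> Us
Condition 1 (no descendant of Zn in the set): holds — descendants of Zn are {Pm, Us}; none are in {Mz}.
Condition 2 (every backdoor path blocked by {Mz}):
  P1: blocked at fork node Mz ∈ conditioning set.
{Mz} satisfies the backdoor criterion.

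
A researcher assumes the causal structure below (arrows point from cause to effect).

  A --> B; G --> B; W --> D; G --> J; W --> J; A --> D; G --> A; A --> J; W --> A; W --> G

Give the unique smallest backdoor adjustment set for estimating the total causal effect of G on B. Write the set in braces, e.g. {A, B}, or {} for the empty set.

{W}

Variables eligible for adjustment (non-descendants of G, excluding G and B): {W}.
Backdoor paths from G to B:
  P1: G <- W -> A -> B
  P2: G <- W -> D <- A -> B
  P3: G <- W -> J <- A -> B
The empty set is not sufficient: P1 (G <- W -> A -> B) has no collider blocking it and no conditioned non-collider, so it is open.
Try {W}:
  P1: blocked at fork node W ∈ conditioning set.
  P2: blocked at fork node W ∈ conditioning set.
  P3: blocked at fork node W ∈ conditioning set.
{W} contains no descendant of G and blocks every backdoor path.
{W} is the unique smallest valid adjustment set.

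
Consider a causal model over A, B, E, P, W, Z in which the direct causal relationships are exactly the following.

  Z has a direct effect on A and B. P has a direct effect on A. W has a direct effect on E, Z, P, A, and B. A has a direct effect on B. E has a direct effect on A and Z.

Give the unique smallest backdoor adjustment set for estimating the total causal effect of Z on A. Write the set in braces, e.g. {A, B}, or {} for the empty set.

{E, W}

Variables eligible for adjustment (non-descendants of Z, excluding Z and A): {E, P, W}.
Backdoor paths from Z to A:
  P1: Z <- W -> E -> A
  P2: Z <- W -> P -> A
  P3: Z <- W -> A
  P4: Z <- W -> B <- A
  P5: Z <- E <- W -> P -> A
  P6: Z <- E <- W -> A
  P7: Z <- E <- W -> B <- A
  P8: Z <- E -> A
The empty set is not sufficient: P1 (Z <- W -> E -> A) has no collider blocking it and no conditioned non-collider, so it is open.
Try {E, W}:
  P1: blocked at fork node W ∈ conditioning set.
  P2: blocked at fork node W ∈ conditioning set.
  P3: blocked at fork node W ∈ conditioning set.
  P4: blocked at fork node W ∈ conditioning set.
  P5: blocked at chain node E ∈ conditioning set.
  P6: blocked at chain node E ∈ conditioning set.
  P7: blocked at chain node E ∈ conditioning set.
  P8: blocked at fork node E ∈ conditioning set.
{E, W} contains no descendant of Z and blocks every backdoor path.
Every element of {E, W} is needed (dropping E leaves P8 open; dropping W leaves P2 open), so no proper subset is valid.
Among all size-2 subsets of the eligible variables, only {E, W} blocks every backdoor path, so it is the unique smallest valid adjustment set.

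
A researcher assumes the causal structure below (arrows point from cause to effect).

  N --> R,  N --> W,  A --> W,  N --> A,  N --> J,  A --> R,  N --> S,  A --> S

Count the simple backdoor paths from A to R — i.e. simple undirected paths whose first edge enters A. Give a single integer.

A backdoor path from A to R is any simple undirected path whose first edge points into A (i.e. leaves A via a parent).
Parents of A: {N}.
Enumerating:
  P1: A <- N -> R
That exhausts the simple backdoor paths. Count: 1.

1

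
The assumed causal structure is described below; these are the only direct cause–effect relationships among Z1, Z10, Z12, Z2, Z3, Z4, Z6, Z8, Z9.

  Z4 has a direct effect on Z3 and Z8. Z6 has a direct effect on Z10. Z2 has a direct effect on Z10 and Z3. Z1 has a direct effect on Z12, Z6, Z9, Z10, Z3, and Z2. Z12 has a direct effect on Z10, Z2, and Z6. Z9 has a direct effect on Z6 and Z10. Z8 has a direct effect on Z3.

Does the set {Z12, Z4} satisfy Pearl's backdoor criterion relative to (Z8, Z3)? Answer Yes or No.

Yes

Backdoor paths from Z8 to Z3 (paths whose first edge points into Z8):
  P1: Z8 <- Z4 -> Z3
Condition 1 (no descendant of Z8 in the set): holds — descendants of Z8 are {Z3}; none are in {Z12, Z4}.
Condition 2 (every backdoor path blocked by {Z12, Z4}):
  P1: blocked at fork node Z4 ∈ conditioning set.
{Z12, Z4} satisfies the backdoor criterion.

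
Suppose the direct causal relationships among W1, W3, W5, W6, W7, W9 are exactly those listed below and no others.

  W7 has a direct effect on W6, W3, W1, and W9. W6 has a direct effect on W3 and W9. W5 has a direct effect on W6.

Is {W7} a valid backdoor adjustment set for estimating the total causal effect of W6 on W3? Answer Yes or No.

Backdoor paths from W6 to W3 (paths whose first edge points into W6):
  P1: W6 <- W7 -> W3
Condition 1 (no descendant of W6 in the set): holds — descendants of W6 are {W3, W9}; none are in {W7}.
Condition 2 (every backdoor path blocked by {W7}):
  P1: blocked at fork node W7 ∈ conditioning set.
{W7} satisfies the backdoor criterion.

Yes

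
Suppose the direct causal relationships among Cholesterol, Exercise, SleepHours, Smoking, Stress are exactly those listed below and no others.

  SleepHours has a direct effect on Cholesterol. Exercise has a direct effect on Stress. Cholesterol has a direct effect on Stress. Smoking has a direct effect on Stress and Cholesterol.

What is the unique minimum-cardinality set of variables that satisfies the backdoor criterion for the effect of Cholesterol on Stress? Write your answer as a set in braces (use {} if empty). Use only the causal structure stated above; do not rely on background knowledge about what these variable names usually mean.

Variables eligible for adjustment (non-descendants of Cholesterol, excluding Cholesterol and Stress): {Exercise, SleepHours, Smoking}.
Backdoor paths from Cholesterol to Stress:
  P1: Cholesterol <- Smoking -> Stress
The empty set is not sufficient: P1 (Cholesterol <- Smoking -> Stress) has no collider blocking it and no conditioned non-collider, so it is open.
Try {Smoking}:
  P1: blocked at fork node Smoking ∈ conditioning set.
{Smoking} contains no descendant of Cholesterol and blocks every backdoor path.
No other singleton works — e.g. {SleepHours} leaves P1 open — so {Smoking} is the unique smallest valid adjustment set.

{Smoking}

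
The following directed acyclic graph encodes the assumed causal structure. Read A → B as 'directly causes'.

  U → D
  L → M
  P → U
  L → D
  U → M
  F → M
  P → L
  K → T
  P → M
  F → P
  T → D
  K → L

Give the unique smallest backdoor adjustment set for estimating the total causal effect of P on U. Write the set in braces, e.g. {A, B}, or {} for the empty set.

{}

Variables eligible for adjustment (non-descendants of P, excluding P and U): {F, K, T}.
Backdoor paths from P to U:
  P1: P <- F -> M <- U
  P2: P <- F -> M <- L <- K -> T -> D <- U
  P3: P <- F -> M <- L -> D <- U
Each backdoor path contains an unconditioned collider, so every path is already blocked with the empty conditioning set:
  P1: blocked at collider M (neither it nor any descendant is in the conditioning set).
  P2: blocked at collider M (neither it nor any descendant is in the conditioning set).
  P3: blocked at collider M (neither it nor any descendant is in the conditioning set).
The empty set is therefore the unique smallest valid set.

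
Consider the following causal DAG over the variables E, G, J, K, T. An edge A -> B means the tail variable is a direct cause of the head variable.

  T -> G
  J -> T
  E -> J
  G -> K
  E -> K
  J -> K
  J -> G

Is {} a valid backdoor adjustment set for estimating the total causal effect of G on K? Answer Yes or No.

Backdoor paths from G to K (paths whose first edge points into G):
  P1: G <- J <- E -> K
  P2: G <- J -> K
  P3: G <- T <- J <- E -> K
  P4: G <- T <- J -> K
Condition 1 (no descendant of G in the set): holds — descendants of G are {K}; none are in {}.
Condition 2 (every backdoor path blocked by {}):
  P1: open — no interior node is in the conditioning set.
  P2: open — no interior node is in the conditioning set.
  P3: open — no interior node is in the conditioning set.
  P4: open — no interior node is in the conditioning set.
{} does not satisfy the backdoor criterion.

No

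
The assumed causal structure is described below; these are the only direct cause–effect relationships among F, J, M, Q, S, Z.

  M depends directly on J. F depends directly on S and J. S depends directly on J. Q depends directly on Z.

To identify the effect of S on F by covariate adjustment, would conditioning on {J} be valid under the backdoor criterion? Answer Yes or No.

Yes

Backdoor paths from S to F (paths whose first edge points into S):
  P1: S <- J -> F
Condition 1 (no descendant of S in the set): holds — descendants of S are {F}; none are in {J}.
Condition 2 (every backdoor path blocked by {J}):
  P1: blocked at fork node J ∈ conditioning set.
{J} satisfies the backdoor criterion.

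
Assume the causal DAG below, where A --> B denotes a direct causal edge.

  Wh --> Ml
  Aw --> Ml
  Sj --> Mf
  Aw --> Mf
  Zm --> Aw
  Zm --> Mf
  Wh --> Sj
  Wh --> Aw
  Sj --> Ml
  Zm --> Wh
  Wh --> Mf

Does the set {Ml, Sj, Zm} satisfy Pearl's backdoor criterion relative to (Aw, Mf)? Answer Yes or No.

No

Backdoor paths from Aw to Mf (paths whose first edge points into Aw):
  P1: Aw <- Zm -> Wh -> Sj -> Mf
  P2: Aw <- Zm -> Wh -> Ml <- Sj -> Mf
  P3: Aw <- Zm -> Wh -> Mf
  P4: Aw <- Zm -> Mf
  P5: Aw <- Wh <- Zm -> Mf
  P6: Aw <- Wh -> Sj -> Mf
  P7: Aw <- Wh -> Ml <- Sj -> Mf
  P8: Aw <- Wh -> Mf
Condition 1 (no descendant of Aw in the set): FAILS — Ml is a descendant of Aw.
Condition 2 (every backdoor path blocked by {Ml, Sj, Zm}):
  P1: blocked at fork node Zm ∈ conditioning set.
  P2: blocked at fork node Zm ∈ conditioning set.
  P3: blocked at fork node Zm ∈ conditioning set.
  P4: blocked at fork node Zm ∈ conditioning set.
  P5: blocked at fork node Zm ∈ conditioning set.
  P6: blocked at chain node Sj ∈ conditioning set.
  P7: blocked at fork node Sj ∈ conditioning set.
  P8: open — no interior node is in the conditioning set.
{Ml, Sj, Zm} does not satisfy the backdoor criterion.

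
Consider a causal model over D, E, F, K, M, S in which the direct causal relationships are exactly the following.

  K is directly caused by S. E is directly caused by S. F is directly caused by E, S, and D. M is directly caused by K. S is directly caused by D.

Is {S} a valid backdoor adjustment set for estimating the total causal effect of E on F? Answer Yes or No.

Backdoor paths from E to F (paths whose first edge points into E):
  P1: E <- S <- D -> F
  P2: E <- S -> F
Condition 1 (no descendant of E in the set): holds — descendants of E are {F}; none are in {S}.
Condition 2 (every backdoor path blocked by {S}):
  P1: blocked at chain node S ∈ conditioning set.
  P2: blocked at fork node S ∈ conditioning set.
{S} satisfies the backdoor criterion.

Yes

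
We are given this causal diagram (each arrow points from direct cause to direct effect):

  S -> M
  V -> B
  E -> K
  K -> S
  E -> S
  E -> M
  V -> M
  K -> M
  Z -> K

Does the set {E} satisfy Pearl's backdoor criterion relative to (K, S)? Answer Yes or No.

Yes

Backdoor paths from K to S (paths whose first edge points into K):
  P1: K <- E -> S
  P2: K <- E -> M <- S
Condition 1 (no descendant of K in the set): holds — descendants of K are {M, S}; none are in {E}.
Condition 2 (every backdoor path blocked by {E}):
  P1: blocked at fork node E ∈ conditioning set.
  P2: blocked at fork node E ∈ conditioning set.
{E} satisfies the backdoor criterion.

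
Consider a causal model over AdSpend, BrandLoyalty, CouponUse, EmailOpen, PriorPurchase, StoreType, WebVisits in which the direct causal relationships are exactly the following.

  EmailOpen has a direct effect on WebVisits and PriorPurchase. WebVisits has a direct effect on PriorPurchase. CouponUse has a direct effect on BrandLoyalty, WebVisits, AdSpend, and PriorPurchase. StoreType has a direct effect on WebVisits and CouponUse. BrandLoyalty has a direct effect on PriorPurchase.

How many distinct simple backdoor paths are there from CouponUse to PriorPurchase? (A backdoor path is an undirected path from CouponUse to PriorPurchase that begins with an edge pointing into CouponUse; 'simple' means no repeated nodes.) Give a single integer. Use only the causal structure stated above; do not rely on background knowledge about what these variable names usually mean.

2

A backdoor path from CouponUse to PriorPurchase is any simple undirected path whose first edge points into CouponUse (i.e. leaves CouponUse via a parent).
Parents of CouponUse: {StoreType}.
Enumerating:
  P1: CouponUse <- StoreType -> WebVisits <- EmailOpen -> PriorPurchase
  P2: CouponUse <- StoreType -> WebVisits -> PriorPurchase
That exhausts the simple backdoor paths. Count: 2.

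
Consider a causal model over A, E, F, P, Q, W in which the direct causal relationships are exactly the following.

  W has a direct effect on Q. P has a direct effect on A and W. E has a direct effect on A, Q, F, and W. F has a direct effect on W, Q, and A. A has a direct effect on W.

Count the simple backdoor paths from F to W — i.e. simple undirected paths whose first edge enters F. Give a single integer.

4

A backdoor path from F to W is any simple undirected path whose first edge points into F (i.e. leaves F via a parent).
Parents of F: {E}.
Enumerating:
  P1: F <- E -> A <- P -> W
  P2: F <- E -> A -> W
  P3: F <- E -> W
  P4: F <- E -> Q <- W
That exhausts the simple backdoor paths. Count: 4.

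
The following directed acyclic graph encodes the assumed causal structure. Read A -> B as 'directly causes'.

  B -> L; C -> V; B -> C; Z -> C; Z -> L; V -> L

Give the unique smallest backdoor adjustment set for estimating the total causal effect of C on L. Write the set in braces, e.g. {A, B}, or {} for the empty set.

{B, Z}

Variables eligible for adjustment (non-descendants of C, excluding C and L): {B, Z}.
Backdoor paths from C to L:
  P1: C <- B -> L
  P2: C <- Z -> L
The empty set is not sufficient: P1 (C <- B -> L) has no collider blocking it and no conditioned non-collider, so it is open.
Try {B, Z}:
  P1: blocked at fork node B ∈ conditioning set.
  P2: blocked at fork node Z ∈ conditioning set.
{B, Z} contains no descendant of C and blocks every backdoor path.
Every element of {B, Z} is needed (dropping B leaves P1 open; dropping Z leaves P2 open), so no proper subset is valid.
Among all size-2 subsets of the eligible variables, only {B, Z} blocks every backdoor path, so it is the unique smallest valid adjustment set.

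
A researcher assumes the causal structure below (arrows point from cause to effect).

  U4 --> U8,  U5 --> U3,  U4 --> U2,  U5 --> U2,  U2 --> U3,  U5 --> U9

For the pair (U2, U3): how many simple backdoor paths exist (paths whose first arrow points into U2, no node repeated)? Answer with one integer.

1

A backdoor path from U2 to U3 is any simple undirected path whose first edge points into U2 (i.e. leaves U2 via a parent).
Parents of U2: {U4, U5}.
Enumerating:
  P1: U2 <- U5 -> U3
That exhausts the simple backdoor paths. Count: 1.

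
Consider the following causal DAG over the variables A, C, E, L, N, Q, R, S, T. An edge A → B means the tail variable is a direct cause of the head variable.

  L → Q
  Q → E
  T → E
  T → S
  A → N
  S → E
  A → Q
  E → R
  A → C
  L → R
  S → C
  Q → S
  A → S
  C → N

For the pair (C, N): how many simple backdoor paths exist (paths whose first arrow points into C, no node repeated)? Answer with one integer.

A backdoor path from C to N is any simple undirected path whose first edge points into C (i.e. leaves C via a parent).
Parents of C: {A, S}.
Enumerating:
  P1: C <- A -> N
  P2: C <- S <- A -> N
  P3: C <- S <- T -> E <- Q <- A -> N
  P4: C <- S <- T -> E -> R <- L -> Q <- A -> N
  P5: C <- S <- Q <- A -> N
  P6: C <- S -> E <- Q <- A -> N
  P7: C <- S -> E -> R <- L -> Q <- A -> N
That exhausts the simple backdoor paths. Count: 7.

7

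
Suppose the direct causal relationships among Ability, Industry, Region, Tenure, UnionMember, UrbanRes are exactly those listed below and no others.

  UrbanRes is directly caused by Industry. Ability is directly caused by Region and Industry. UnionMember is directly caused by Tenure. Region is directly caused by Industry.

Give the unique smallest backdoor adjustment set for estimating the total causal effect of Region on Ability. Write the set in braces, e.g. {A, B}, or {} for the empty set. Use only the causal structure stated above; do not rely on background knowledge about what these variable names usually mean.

{Industry}

Variables eligible for adjustment (non-descendants of Region, excluding Region and Ability): {Industry, Tenure, UnionMember, UrbanRes}.
Backdoor paths from Region to Ability:
  P1: Region <- Industry -> Ability
The empty set is not sufficient: P1 (Region <- Industry -> Ability) has no collider blocking it and no conditioned non-collider, so it is open.
Try {Industry}:
  P1: blocked at fork node Industry ∈ conditioning set.
{Industry} contains no descendant of Region and blocks every backdoor path.
No other singleton works — e.g. {Tenure} leaves P1 open — so {Industry} is the unique smallest valid adjustment set.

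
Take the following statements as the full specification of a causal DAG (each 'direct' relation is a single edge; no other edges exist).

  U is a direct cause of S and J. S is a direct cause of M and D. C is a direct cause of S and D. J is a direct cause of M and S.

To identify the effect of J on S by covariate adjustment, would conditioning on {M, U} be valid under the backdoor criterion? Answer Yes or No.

Backdoor paths from J to S (paths whose first edge points into J):
  P1: J <- U -> S
Condition 1 (no descendant of J in the set): FAILS — M is a descendant of J.
Condition 2 (every backdoor path blocked by {M, U}):
  P1: blocked at fork node U ∈ conditioning set.
{M, U} does not satisfy the backdoor criterion.

No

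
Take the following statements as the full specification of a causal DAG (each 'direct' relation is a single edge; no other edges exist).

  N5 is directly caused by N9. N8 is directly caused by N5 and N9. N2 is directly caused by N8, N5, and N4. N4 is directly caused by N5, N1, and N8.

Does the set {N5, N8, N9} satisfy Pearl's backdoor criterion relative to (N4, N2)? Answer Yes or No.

Backdoor paths from N4 to N2 (paths whose first edge points into N4):
  P1: N4 <- N5 <- N9 -> N8 -> N2
  P2: N4 <- N5 -> N8 -> N2
  P3: N4 <- N5 -> N2
  P4: N4 <- N8 <- N9 -> N5 -> N2
  P5: N4 <- N8 <- N5 -> N2
  P6: N4 <- N8 -> N2
Condition 1 (no descendant of N4 in the set): holds — descendants of N4 are {N2}; none are in {N5, N8, N9}.
Condition 2 (every backdoor path blocked by {N5, N8, N9}):
  P1: blocked at chain node N5 ∈ conditioning set.
  P2: blocked at fork node N5 ∈ conditioning set.
  P3: blocked at fork node N5 ∈ conditioning set.
  P4: blocked at chain node N8 ∈ conditioning set.
  P5: blocked at chain node N8 ∈ conditioning set.
  P6: blocked at fork node N8 ∈ conditioning set.
{N5, N8, N9} satisfies the backdoor criterion.

Yes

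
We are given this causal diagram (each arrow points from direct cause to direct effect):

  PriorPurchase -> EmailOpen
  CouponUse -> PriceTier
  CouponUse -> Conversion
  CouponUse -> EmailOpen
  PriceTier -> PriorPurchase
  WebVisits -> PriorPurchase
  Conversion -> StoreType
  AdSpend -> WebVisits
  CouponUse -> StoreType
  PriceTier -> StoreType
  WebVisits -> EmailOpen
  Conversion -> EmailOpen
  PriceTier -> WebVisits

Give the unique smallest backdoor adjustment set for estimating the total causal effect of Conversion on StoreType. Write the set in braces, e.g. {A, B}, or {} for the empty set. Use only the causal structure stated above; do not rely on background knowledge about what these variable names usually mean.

Variables eligible for adjustment (non-descendants of Conversion, excluding Conversion and StoreType): {AdSpend, CouponUse, PriceTier, PriorPurchase, WebVisits}.
Backdoor paths from Conversion to StoreType:
  P1: Conversion <- CouponUse -> PriceTier -> StoreType
  P2: Conversion <- CouponUse -> EmailOpen <- WebVisits <- PriceTier -> StoreType
  P3: Conversion <- CouponUse -> EmailOpen <- WebVisits -> PriorPurchase <- PriceTier -> StoreType
  P4: Conversion <- CouponUse -> EmailOpen <- PriorPurchase <- PriceTier -> StoreType
  P5: Conversion <- CouponUse -> EmailOpen <- PriorPurchase <- WebVisits <- PriceTier -> StoreType
  P6: Conversion <- CouponUse -> StoreType
The empty set is not sufficient: P1 (Conversion <- CouponUse -> PriceTier -> StoreType) has no collider blocking it and no conditioned non-collider, so it is open.
Try {CouponUse}:
  P1: blocked at fork node CouponUse ∈ conditioning set.
  P2: blocked at fork node CouponUse ∈ conditioning set.
  P3: blocked at fork node CouponUse ∈ conditioning set.
  P4: blocked at fork node CouponUse ∈ conditioning set.
  P5: blocked at fork node CouponUse ∈ conditioning set.
  P6: blocked at fork node CouponUse ∈ conditioning set.
{CouponUse} contains no descendant of Conversion and blocks every backdoor path.
No other singleton works — e.g. {AdSpend} leaves P1 open — so {CouponUse} is the unique smallest valid adjustment set.

{CouponUse}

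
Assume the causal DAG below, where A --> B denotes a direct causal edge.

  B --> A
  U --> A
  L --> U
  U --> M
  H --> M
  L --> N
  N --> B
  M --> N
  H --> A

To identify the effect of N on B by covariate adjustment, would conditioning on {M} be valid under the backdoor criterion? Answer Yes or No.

Backdoor paths from N to B (paths whose first edge points into N):
  P1: N <- L -> U -> M <- H -> A <- B
  P2: N <- L -> U -> A <- B
  P3: N <- M <- U -> A <- B
  P4: N <- M <- H -> A <- B
Condition 1 (no descendant of N in the set): holds — descendants of N are {A, B}; none are in {M}.
Condition 2 (every backdoor path blocked by {M}):
  P1: blocked at collider A (neither it nor any descendant is in the conditioning set).
  P2: blocked at collider A (neither it nor any descendant is in the conditioning set).
  P3: blocked at chain node M ∈ conditioning set.
  P4: blocked at chain node M ∈ conditioning set.
{M} satisfies the backdoor criterion.

Yes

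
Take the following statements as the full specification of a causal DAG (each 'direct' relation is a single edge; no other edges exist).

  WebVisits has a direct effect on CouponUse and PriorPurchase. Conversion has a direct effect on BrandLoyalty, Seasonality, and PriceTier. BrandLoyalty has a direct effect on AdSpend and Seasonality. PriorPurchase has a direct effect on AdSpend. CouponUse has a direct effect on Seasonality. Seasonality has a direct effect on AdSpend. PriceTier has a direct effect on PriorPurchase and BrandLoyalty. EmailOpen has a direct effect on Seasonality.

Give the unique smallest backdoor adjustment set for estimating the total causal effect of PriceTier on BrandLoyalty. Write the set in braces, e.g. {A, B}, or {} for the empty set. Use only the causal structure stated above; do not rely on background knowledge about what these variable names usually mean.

Variables eligible for adjustment (non-descendants of PriceTier, excluding PriceTier and BrandLoyalty): {Conversion, CouponUse, EmailOpen, WebVisits}.
Backdoor paths from PriceTier to BrandLoyalty:
  P1: PriceTier <- Conversion -> BrandLoyalty
  P2: PriceTier <- Conversion -> Seasonality <- BrandLoyalty
  P3: PriceTier <- Conversion -> Seasonality <- CouponUse <- WebVisits -> PriorPurchase -> AdSpend <- BrandLoyalty
  P4: PriceTier <- Conversion -> Seasonality -> AdSpend <- BrandLoyalty
The empty set is not sufficient: P1 (PriceTier <- Conversion -> BrandLoyalty) has no collider blocking it and no conditioned non-collider, so it is open.
Try {Conversion}:
  P1: blocked at fork node Conversion ∈ conditioning set.
  P2: blocked at fork node Conversion ∈ conditioning set.
  P3: blocked at fork node Conversion ∈ conditioning set.
  P4: blocked at fork node Conversion ∈ conditioning set.
{Conversion} contains no descendant of PriceTier and blocks every backdoor path.
No other singleton works — e.g. {WebVisits} leaves P1 open — so {Conversion} is the unique smallest valid adjustment set.

{Conversion}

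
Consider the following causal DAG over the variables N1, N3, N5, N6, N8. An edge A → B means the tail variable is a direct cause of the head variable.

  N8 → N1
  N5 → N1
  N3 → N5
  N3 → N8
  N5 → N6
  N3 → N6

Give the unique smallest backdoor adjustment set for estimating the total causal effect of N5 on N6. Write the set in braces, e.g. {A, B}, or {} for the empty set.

{N3}

Variables eligible for adjustment (non-descendants of N5, excluding N5 and N6): {N3, N8}.
Backdoor paths from N5 to N6:
  P1: N5 <- N3 -> N6
The empty set is not sufficient: P1 (N5 <- N3 -> N6) has no collider blocking it and no conditioned non-collider, so it is open.
Try {N3}:
  P1: blocked at fork node N3 ∈ conditioning set.
{N3} contains no descendant of N5 and blocks every backdoor path.
No other singleton works — e.g. {N8} leaves P1 open — so {N3} is the unique smallest valid adjustment set.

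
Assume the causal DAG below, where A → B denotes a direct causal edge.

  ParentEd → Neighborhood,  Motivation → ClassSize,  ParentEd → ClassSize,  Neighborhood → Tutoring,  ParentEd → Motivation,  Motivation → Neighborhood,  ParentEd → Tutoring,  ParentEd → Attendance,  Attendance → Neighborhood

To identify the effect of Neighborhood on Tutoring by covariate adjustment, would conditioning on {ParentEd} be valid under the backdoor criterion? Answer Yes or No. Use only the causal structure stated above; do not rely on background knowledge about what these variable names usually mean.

Backdoor paths from Neighborhood to Tutoring (paths whose first edge points into Neighborhood):
  P1: Neighborhood <- ParentEd -> Tutoring
  P2: Neighborhood <- Motivation <- ParentEd -> Tutoring
  P3: Neighborhood <- Motivation -> ClassSize <- ParentEd -> Tutoring
  P4: Neighborhood <- Attendance <- ParentEd -> Tutoring
Condition 1 (no descendant of Neighborhood in the set): holds — descendants of Neighborhood are {Tutoring}; none are in {ParentEd}.
Condition 2 (every backdoor path blocked by {ParentEd}):
  P1: blocked at fork node ParentEd ∈ conditioning set.
  P2: blocked at fork node ParentEd ∈ conditioning set.
  P3: blocked at collider ClassSize (neither it nor any descendant is in the conditioning set).
  P4: blocked at fork node ParentEd ∈ conditioning set.
{ParentEd} satisfies the backdoor criterion.

Yes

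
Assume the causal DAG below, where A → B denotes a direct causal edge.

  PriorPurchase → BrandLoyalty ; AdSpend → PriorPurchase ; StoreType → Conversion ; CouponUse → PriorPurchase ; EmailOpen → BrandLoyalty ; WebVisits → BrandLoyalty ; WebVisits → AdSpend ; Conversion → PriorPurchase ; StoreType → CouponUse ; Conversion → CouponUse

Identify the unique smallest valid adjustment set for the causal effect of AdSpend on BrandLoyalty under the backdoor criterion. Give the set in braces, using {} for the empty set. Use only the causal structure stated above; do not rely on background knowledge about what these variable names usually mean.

{WebVisits}

Variables eligible for adjustment (non-descendants of AdSpend, excluding AdSpend and BrandLoyalty): {Conversion, CouponUse, EmailOpen, StoreType, WebVisits}.
Backdoor paths from AdSpend to BrandLoyalty:
  P1: AdSpend <- WebVisits -> BrandLoyalty
The empty set is not sufficient: P1 (AdSpend <- WebVisits -> BrandLoyalty) has no collider blocking it and no conditioned non-collider, so it is open.
Try {WebVisits}:
  P1: blocked at fork node WebVisits ∈ conditioning set.
{WebVisits} contains no descendant of AdSpend and blocks every backdoor path.
No other singleton works — e.g. {StoreType} leaves P1 open — so {WebVisits} is the unique smallest valid adjustment set.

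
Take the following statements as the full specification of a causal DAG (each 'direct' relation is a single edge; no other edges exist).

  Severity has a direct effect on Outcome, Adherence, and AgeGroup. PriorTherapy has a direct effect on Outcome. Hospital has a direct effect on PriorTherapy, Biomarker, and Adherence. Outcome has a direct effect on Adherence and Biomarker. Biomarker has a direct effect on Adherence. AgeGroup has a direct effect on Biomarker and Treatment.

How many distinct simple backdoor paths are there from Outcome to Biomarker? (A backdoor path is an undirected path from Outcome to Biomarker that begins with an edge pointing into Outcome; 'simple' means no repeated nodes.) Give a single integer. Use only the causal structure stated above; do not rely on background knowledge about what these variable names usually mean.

A backdoor path from Outcome to Biomarker is any simple undirected path whose first edge points into Outcome (i.e. leaves Outcome via a parent).
Parents of Outcome: {PriorTherapy, Severity}.
Enumerating:
  P1: Outcome <- Severity -> AgeGroup -> Biomarker
  P2: Outcome <- Severity -> Adherence <- Hospital -> Biomarker
  P3: Outcome <- Severity -> Adherence <- Biomarker
  P4: Outcome <- PriorTherapy <- Hospital -> Biomarker
  P5: Outcome <- PriorTherapy <- Hospital -> Adherence <- Severity -> AgeGroup -> Biomarker
  P6: Outcome <- PriorTherapy <- Hospital -> Adherence <- Biomarker
That exhausts the simple backdoor paths. Count: 6.

6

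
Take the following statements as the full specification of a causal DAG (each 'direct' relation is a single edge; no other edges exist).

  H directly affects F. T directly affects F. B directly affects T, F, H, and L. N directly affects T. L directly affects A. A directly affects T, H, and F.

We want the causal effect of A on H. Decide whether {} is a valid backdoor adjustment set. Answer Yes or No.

Backdoor paths from A to H (paths whose first edge points into A):
  P1: A <- L <- B -> H
  P2: A <- L <- B -> T -> F <- H
  P3: A <- L <- B -> F <- H
Condition 1 (no descendant of A in the set): holds — descendants of A are {F, H, T}; none are in {}.
Condition 2 (every backdoor path blocked by {}):
  P1: open — no interior node is in the conditioning set.
  P2: blocked at collider F (neither it nor any descendant is in the conditioning set).
  P3: blocked at collider F (neither it nor any descendant is in the conditioning set).
{} does not satisfy the backdoor criterion.

No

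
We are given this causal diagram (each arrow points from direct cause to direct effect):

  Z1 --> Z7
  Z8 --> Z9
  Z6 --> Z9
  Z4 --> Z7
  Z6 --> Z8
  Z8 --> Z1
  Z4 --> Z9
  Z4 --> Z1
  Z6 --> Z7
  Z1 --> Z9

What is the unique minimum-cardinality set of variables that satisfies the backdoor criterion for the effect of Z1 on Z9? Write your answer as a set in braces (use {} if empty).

Variables eligible for adjustment (non-descendants of Z1, excluding Z1 and Z9): {Z4, Z6, Z8}.
Backdoor paths from Z1 to Z9:
  P1: Z1 <- Z4 -> Z7 <- Z6 -> Z8 -> Z9
  P2: Z1 <- Z4 -> Z7 <- Z6 -> Z9
  P3: Z1 <- Z4 -> Z9
  P4: Z1 <- Z8 <- Z6 -> Z7 <- Z4 -> Z9
  P5: Z1 <- Z8 <- Z6 -> Z9
  P6: Z1 <- Z8 -> Z9
The empty set is not sufficient: P3 (Z1 <- Z4 -> Z9) has no collider blocking it and no conditioned non-collider, so it is open.
Try {Z4, Z8}:
  P1: blocked at fork node Z4 ∈ conditioning set.
  P2: blocked at fork node Z4 ∈ conditioning set.
  P3: blocked at fork node Z4 ∈ conditioning set.
  P4: blocked at chain node Z8 ∈ conditioning set.
  P5: blocked at chain node Z8 ∈ conditioning set.
  P6: blocked at fork node Z8 ∈ conditioning set.
{Z4, Z8} contains no descendant of Z1 and blocks every backdoor path.
Every element of {Z4, Z8} is needed (dropping Z4 leaves P3 open; dropping Z8 leaves P5 open), so no proper subset is valid.
Among all size-2 subsets of the eligible variables, only {Z4, Z8} blocks every backdoor path, so it is the unique smallest valid adjustment set.

{Z4, Z8}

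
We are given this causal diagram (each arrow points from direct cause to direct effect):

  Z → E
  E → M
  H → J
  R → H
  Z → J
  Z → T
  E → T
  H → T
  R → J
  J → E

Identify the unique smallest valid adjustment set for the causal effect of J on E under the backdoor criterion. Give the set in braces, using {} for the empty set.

{Z}

Variables eligible for adjustment (non-descendants of J, excluding J and E): {H, R, Z}.
Backdoor paths from J to E:
  P1: J <- R -> H -> T <- Z -> E
  P2: J <- R -> H -> T <- E
  P3: J <- H -> T <- Z -> E
  P4: J <- H -> T <- E
  P5: J <- Z -> E
  P6: J <- Z -> T <- E
The empty set is not sufficient: P5 (J <- Z -> E) has no collider blocking it and no conditioned non-collider, so it is open.
Try {Z}:
  P1: blocked at collider T (neither it nor any descendant is in the conditioning set).
  P2: blocked at collider T (neither it nor any descendant is in the conditioning set).
  P3: blocked at collider T (neither it nor any descendant is in the conditioning set).
  P4: blocked at collider T (neither it nor any descendant is in the conditioning set).
  P5: blocked at fork node Z ∈ conditioning set.
  P6: blocked at fork node Z ∈ conditioning set.
{Z} contains no descendant of J and blocks every backdoor path.
No other singleton works — e.g. {R} leaves P5 open — so {Z} is the unique smallest valid adjustment set.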